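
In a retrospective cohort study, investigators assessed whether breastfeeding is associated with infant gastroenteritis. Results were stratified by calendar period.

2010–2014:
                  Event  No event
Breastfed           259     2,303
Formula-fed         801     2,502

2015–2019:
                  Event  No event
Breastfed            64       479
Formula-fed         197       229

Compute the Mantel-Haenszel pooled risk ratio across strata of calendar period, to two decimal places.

0.38

RR_MH = Σ(aᵢ·n₀ᵢ/nᵢ) / Σ(cᵢ·n₁ᵢ/nᵢ), with n₁ᵢ = aᵢ+bᵢ (exposed), n₀ᵢ = cᵢ+dᵢ (unexposed), nᵢ = n₁ᵢ+n₀ᵢ.
Stratum 1 (2010–2014): n₁ = 2562, n₀ = 3303, n = 5865; a·n₀/n = 259·3303/5865 = 145.8614; c·n₁/n = 801·2562/5865 = 349.8997
Stratum 2 (2015–2019): n₁ = 543, n₀ = 426, n = 969; a·n₀/n = 64·426/969 = 28.1362; c·n₁/n = 197·543/969 = 110.3932
RR_MH = (145.8614 + 28.1362) / (349.8997 + 110.3932) = 173.9976 / 460.2929 = 0.37801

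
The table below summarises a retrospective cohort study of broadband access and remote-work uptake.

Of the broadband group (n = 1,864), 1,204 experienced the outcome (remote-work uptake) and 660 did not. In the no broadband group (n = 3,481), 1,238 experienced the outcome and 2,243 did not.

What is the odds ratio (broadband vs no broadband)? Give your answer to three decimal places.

3.305

From the description: a = 1204, b = 660, c = 1238, d = 2243.
OR = (a·d)/(b·c) = (1204 × 2243) / (660 × 1238) = 2700572 / 817080 = 3.30515
The odds of remote-work uptake are about 3.31 times as high in the broadband group.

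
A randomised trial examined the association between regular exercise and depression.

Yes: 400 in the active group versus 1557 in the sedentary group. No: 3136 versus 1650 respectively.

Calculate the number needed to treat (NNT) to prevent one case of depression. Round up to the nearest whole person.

Risk in treated group = 400/3536 = 0.11312; risk in control = 1557/3207 = 0.48550.
Absolute risk reduction = 0.48550 − 0.11312 = 0.37238
NNT = 1 / ARR = 1 / 0.37238 = 2.685 → round up → 3

3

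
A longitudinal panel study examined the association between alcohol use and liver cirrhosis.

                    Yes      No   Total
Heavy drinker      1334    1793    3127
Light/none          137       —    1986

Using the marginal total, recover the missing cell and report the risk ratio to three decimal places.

6.184

The missing cell is in the unexposed row: 1986 − 137 = 1849.
So a = 1334, b = 1793, c = 137, d = 1849.
RR = [a/(a+b)] / [c/(c+d)] = (1334/3127) / (137/1986) = 0.42661/0.06898 = 6.18424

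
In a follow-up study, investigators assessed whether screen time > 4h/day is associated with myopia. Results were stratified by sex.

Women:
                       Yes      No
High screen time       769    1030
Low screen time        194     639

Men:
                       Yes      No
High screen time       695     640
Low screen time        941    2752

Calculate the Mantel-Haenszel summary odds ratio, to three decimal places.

OR_MH = Σ(aᵢdᵢ/nᵢ) / Σ(bᵢcᵢ/nᵢ), where nᵢ is the stratum total.
Stratum 1 (Women): n = 2632; a·d/n = 769·639/2632 = 186.6987; b·c/n = 1030·194/2632 = 75.9195
Stratum 2 (Men): n = 5028; a·d/n = 695·2752/5028 = 380.3978; b·c/n = 640·941/5028 = 119.7772
OR_MH = (186.6987 + 380.3978) / (75.9195 + 119.7772) = 567.0965 / 195.6967 = 2.89783

2.898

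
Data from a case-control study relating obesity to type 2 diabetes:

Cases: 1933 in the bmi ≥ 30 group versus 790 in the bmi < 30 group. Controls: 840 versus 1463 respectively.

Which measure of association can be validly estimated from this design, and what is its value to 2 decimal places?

4.26

From the description: a = 1933, b = 840, c = 790, d = 1463.
This is a case-control study: participants were sampled on outcome status, so risks in the source population cannot be estimated directly — relative risk is not valid here. The odds ratio is the appropriate measure.
OR = (a·d)/(b·c) = (1933 × 1463) / (840 × 790) = 2827979 / 663600 = 4.26157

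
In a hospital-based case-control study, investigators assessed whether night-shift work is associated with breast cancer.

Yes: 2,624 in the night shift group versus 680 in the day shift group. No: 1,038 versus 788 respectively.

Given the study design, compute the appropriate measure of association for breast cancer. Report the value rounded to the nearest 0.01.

2.93

From the description: a = 2624, b = 1038, c = 680, d = 788.
This is a hospital-based case-control study: participants were sampled on outcome status, so risks in the source population cannot be estimated directly — relative risk is not valid here. The odds ratio is the appropriate measure.
OR = (a·d)/(b·c) = (2624 × 788) / (1038 × 680) = 2067712 / 705840 = 2.92943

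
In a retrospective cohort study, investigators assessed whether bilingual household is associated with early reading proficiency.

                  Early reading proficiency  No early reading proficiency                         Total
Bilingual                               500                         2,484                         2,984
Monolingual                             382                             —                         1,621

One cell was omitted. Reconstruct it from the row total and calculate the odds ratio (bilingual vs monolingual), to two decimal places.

The missing cell is in the unexposed row: 1621 − 382 = 1239.
So a = 500, b = 2484, c = 382, d = 1239.
OR = (a·d)/(b·c) = (500 × 1239) / (2484 × 382) = 619500 / 948888 = 0.65287

0.65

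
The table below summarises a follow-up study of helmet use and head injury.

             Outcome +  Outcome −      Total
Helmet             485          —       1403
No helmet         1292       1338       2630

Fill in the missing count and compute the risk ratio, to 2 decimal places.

0.70

The missing cell is in the exposed row: 1403 − 485 = 918.
So a = 485, b = 918, c = 1292, d = 1338.
RR = [a/(a+b)] / [c/(c+d)] = (485/1403) / (1292/2630) = 0.34569/0.49125 = 0.70368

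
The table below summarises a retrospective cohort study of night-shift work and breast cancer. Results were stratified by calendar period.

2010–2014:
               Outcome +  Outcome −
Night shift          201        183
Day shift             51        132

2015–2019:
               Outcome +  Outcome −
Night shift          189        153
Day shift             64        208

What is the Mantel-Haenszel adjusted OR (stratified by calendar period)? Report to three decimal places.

3.419

OR_MH = Σ(aᵢdᵢ/nᵢ) / Σ(bᵢcᵢ/nᵢ), where nᵢ is the stratum total.
Stratum 1 (2010–2014): n = 567; a·d/n = 201·132/567 = 46.7937; b·c/n = 183·51/567 = 16.4603
Stratum 2 (2015–2019): n = 614; a·d/n = 189·208/614 = 64.0261; b·c/n = 153·64/614 = 15.9479
OR_MH = (46.7937 + 64.0261) / (16.4603 + 15.9479) = 110.8197 / 32.4082 = 3.41950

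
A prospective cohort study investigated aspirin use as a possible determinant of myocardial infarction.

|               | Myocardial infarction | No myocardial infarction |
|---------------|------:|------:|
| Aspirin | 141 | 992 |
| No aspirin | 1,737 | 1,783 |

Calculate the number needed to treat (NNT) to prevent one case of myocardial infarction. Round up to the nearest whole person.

Risk in treated group = 141/1133 = 0.12445; risk in control = 1737/3520 = 0.49347.
Absolute risk reduction = 0.49347 − 0.12445 = 0.36902
NNT = 1 / ARR = 1 / 0.36902 = 2.710 → round up → 3

3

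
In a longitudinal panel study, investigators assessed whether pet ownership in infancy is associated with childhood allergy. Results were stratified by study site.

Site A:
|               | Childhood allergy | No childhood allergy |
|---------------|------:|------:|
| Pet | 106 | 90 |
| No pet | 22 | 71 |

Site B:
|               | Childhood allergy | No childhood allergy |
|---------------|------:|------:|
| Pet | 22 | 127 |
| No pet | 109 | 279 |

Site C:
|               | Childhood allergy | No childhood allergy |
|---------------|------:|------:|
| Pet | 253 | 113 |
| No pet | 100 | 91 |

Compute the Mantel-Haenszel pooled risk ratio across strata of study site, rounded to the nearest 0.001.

RR_MH = Σ(aᵢ·n₀ᵢ/nᵢ) / Σ(cᵢ·n₁ᵢ/nᵢ), with n₁ᵢ = aᵢ+bᵢ (exposed), n₀ᵢ = cᵢ+dᵢ (unexposed), nᵢ = n₁ᵢ+n₀ᵢ.
Stratum 1 (Site A): n₁ = 196, n₀ = 93, n = 289; a·n₀/n = 106·93/289 = 34.1107; c·n₁/n = 22·196/289 = 14.9204
Stratum 2 (Site B): n₁ = 149, n₀ = 388, n = 537; a·n₀/n = 22·388/537 = 15.8957; c·n₁/n = 109·149/537 = 30.2439
Stratum 3 (Site C): n₁ = 366, n₀ = 191, n = 557; a·n₀/n = 253·191/557 = 86.7558; c·n₁/n = 100·366/557 = 65.7092
RR_MH = (34.1107 + 15.8957 + 86.7558) / (14.9204 + 30.2439 + 65.7092) = 136.7623 / 110.8735 = 1.23350

1.233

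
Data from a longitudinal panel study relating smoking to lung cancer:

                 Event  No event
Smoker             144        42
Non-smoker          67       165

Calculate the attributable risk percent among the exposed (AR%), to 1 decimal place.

62.7

Cells: a = 144, b = 42, c = 67, d = 165.
Risk in exposed = 144/186 = 0.77419; risk in unexposed = 67/232 = 0.28879.
RR = 0.77419/0.28879 = 2.68079
AR% = (RR − 1)/RR × 100 = (2.68079 − 1)/2.68079 × 100 = 62.6976%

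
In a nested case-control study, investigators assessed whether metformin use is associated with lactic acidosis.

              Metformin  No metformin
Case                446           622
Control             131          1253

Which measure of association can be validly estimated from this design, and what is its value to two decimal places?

Reading the table with exposure as columns: a = 446 (Metformin, case), b = 131 (Metformin, non-case), c = 622 (No metformin, case), d = 1253.
This is a nested case-control study: participants were sampled on outcome status, so risks in the source population cannot be estimated directly — relative risk is not valid here. The odds ratio is the appropriate measure.
OR = (a·d)/(b·c) = (446 × 1253) / (131 × 622) = 558838 / 81482 = 6.85842

6.86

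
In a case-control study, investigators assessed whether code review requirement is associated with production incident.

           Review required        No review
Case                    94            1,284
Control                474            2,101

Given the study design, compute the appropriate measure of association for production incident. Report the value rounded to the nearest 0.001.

Reading the table with exposure as columns: a = 94 (Review required, case), b = 474 (Review required, non-case), c = 1284 (No review, case), d = 2101.
This is a case-control study: participants were sampled on outcome status, so risks in the source population cannot be estimated directly — relative risk is not valid here. The odds ratio is the appropriate measure.
OR = (a·d)/(b·c) = (94 × 2101) / (474 × 1284) = 197494 / 608616 = 0.32450

0.324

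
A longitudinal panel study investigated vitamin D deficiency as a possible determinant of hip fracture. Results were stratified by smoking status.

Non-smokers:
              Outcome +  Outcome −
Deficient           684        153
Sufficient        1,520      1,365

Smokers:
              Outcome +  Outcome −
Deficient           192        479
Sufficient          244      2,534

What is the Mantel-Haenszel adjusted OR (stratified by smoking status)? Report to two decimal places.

4.07

OR_MH = Σ(aᵢdᵢ/nᵢ) / Σ(bᵢcᵢ/nᵢ), where nᵢ is the stratum total.
Stratum 1 (Non-smokers): n = 3722; a·d/n = 684·1365/3722 = 250.8490; b·c/n = 153·1520/3722 = 62.4825
Stratum 2 (Smokers): n = 3449; a·d/n = 192·2534/3449 = 141.0635; b·c/n = 479·244/3449 = 33.8869
OR_MH = (250.8490 + 141.0635) / (62.4825 + 33.8869) = 391.9125 / 96.3695 = 4.06677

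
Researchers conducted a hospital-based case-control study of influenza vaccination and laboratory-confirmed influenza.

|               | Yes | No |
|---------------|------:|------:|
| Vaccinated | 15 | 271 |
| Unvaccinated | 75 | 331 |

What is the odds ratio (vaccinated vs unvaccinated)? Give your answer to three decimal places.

Cells: a = 15, b = 271, c = 75, d = 331.
OR = (a·d)/(b·c) = (15 × 331) / (271 × 75) = 4965 / 20325 = 0.24428
Exposure is associated with lower odds of laboratory-confirmed influenza (OR = 0.24 < 1).

0.244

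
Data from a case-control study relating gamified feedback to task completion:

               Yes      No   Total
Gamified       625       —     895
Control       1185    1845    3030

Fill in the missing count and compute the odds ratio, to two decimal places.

3.60

The missing cell is in the exposed row: 895 − 625 = 270.
So a = 625, b = 270, c = 1185, d = 1845.
OR = (a·d)/(b·c) = (625 × 1845) / (270 × 1185) = 1153125 / 319950 = 3.60408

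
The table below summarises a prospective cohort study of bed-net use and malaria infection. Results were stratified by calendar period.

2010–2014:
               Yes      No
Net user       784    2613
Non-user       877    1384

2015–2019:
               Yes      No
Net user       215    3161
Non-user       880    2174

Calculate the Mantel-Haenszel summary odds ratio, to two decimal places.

OR_MH = Σ(aᵢdᵢ/nᵢ) / Σ(bᵢcᵢ/nᵢ), where nᵢ is the stratum total.
Stratum 1 (2010–2014): n = 5658; a·d/n = 784·1384/5658 = 191.7738; b·c/n = 2613·877/5658 = 405.0196
Stratum 2 (2015–2019): n = 6430; a·d/n = 215·2174/6430 = 72.6921; b·c/n = 3161·880/6430 = 432.6096
OR_MH = (191.7738 + 72.6921) / (405.0196 + 432.6096) = 264.4658 / 837.6293 = 0.31573

0.32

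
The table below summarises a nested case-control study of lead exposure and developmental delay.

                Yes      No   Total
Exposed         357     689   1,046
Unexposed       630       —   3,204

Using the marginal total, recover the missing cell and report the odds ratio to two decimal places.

The missing cell is in the unexposed row: 3204 − 630 = 2574.
So a = 357, b = 689, c = 630, d = 2574.
OR = (a·d)/(b·c) = (357 × 2574) / (689 × 630) = 918918 / 434070 = 2.11698

2.12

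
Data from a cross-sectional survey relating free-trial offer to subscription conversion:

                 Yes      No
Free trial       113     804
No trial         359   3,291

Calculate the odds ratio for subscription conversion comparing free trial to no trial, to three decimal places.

1.288

Cells: a = 113, b = 804, c = 359, d = 3291.
OR = (a·d)/(b·c) = (113 × 3291) / (804 × 359) = 371883 / 288636 = 1.28842
The odds of subscription conversion are about 1.29 times as high in the free trial group.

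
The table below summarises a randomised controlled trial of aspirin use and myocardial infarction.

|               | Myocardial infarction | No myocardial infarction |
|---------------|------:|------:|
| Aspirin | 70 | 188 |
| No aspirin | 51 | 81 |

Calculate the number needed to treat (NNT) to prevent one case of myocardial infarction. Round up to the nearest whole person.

9

Risk in treated group = 70/258 = 0.27132; risk in control = 51/132 = 0.38636.
Absolute risk reduction = 0.38636 − 0.27132 = 0.11505
NNT = 1 / ARR = 1 / 0.11505 = 8.692 → round up → 9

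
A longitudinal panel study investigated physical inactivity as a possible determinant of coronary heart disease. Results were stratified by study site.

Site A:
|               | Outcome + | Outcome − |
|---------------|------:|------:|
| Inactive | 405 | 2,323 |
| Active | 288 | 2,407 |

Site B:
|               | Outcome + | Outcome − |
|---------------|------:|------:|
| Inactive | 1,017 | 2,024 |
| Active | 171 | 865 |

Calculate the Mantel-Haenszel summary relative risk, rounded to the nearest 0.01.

1.69

RR_MH = Σ(aᵢ·n₀ᵢ/nᵢ) / Σ(cᵢ·n₁ᵢ/nᵢ), with n₁ᵢ = aᵢ+bᵢ (exposed), n₀ᵢ = cᵢ+dᵢ (unexposed), nᵢ = n₁ᵢ+n₀ᵢ.
Stratum 1 (Site A): n₁ = 2728, n₀ = 2695, n = 5423; a·n₀/n = 405·2695/5423 = 201.2677; c·n₁/n = 288·2728/5423 = 144.8763
Stratum 2 (Site B): n₁ = 3041, n₀ = 1036, n = 4077; a·n₀/n = 1017·1036/4077 = 258.4283; c·n₁/n = 171·3041/4077 = 127.5475
RR_MH = (201.2677 + 258.4283) / (144.8763 + 127.5475) = 459.6960 / 272.4237 = 1.68743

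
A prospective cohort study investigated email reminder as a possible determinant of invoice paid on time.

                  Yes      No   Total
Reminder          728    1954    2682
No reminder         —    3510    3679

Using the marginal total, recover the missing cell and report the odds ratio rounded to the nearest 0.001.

The missing cell is in the unexposed row: 3679 − 3510 = 169.
So a = 728, b = 1954, c = 169, d = 3510.
OR = (a·d)/(b·c) = (728 × 3510) / (1954 × 169) = 2555280 / 330226 = 7.73797

7.738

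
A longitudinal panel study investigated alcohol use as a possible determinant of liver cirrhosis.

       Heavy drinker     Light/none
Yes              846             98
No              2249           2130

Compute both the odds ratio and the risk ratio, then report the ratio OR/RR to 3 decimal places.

1.316

Reading the table with exposure as columns: a = 846 (Heavy drinker, case), b = 2249 (Heavy drinker, non-case), c = 98 (Light/none, case), d = 2130.
OR = (846·2130)/(2249·98) = 1801980/220402 = 8.17588
Risk in exposed = 846/3095 = 0.27334; risk in unexposed = 98/2228 = 0.04399; RR = 6.21439
OR/RR = 8.17588 / 6.21439 = 1.31564
The outcome is not rare, so the OR lies further from 1 than the RR.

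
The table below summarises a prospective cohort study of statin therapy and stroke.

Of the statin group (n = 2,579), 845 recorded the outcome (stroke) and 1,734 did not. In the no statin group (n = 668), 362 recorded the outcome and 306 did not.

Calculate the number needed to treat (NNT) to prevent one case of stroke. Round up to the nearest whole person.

Risk in treated group = 845/2579 = 0.32765; risk in control = 362/668 = 0.54192.
Absolute risk reduction = 0.54192 − 0.32765 = 0.21427
NNT = 1 / ARR = 1 / 0.21427 = 4.667 → round up → 5

5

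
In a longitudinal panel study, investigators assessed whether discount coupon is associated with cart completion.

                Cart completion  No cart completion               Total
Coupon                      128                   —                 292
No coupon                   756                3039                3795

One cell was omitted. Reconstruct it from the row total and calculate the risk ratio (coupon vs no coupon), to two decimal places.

The missing cell is in the exposed row: 292 − 128 = 164.
So a = 128, b = 164, c = 756, d = 3039.
RR = [a/(a+b)] / [c/(c+d)] = (128/292) / (756/3795) = 0.43836/0.19921 = 2.20048

2.20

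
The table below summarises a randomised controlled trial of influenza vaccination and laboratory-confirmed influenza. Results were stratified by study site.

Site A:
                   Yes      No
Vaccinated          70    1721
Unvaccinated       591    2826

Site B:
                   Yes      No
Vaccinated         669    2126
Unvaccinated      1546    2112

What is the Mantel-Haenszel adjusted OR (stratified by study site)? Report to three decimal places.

0.365

OR_MH = Σ(aᵢdᵢ/nᵢ) / Σ(bᵢcᵢ/nᵢ), where nᵢ is the stratum total.
Stratum 1 (Site A): n = 5208; a·d/n = 70·2826/5208 = 37.9839; b·c/n = 1721·591/5208 = 195.2978
Stratum 2 (Site B): n = 6453; a·d/n = 669·2112/6453 = 218.9568; b·c/n = 2126·1546/6453 = 509.3439
OR_MH = (37.9839 + 218.9568) / (195.2978 + 509.3439) = 256.9406 / 704.6417 = 0.36464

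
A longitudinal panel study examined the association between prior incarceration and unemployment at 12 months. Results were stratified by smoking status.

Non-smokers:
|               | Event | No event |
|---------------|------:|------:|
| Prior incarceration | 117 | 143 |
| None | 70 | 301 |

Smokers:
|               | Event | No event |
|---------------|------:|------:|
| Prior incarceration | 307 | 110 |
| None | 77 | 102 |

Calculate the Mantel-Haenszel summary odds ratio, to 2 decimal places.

OR_MH = Σ(aᵢdᵢ/nᵢ) / Σ(bᵢcᵢ/nᵢ), where nᵢ is the stratum total.
Stratum 1 (Non-smokers): n = 631; a·d/n = 117·301/631 = 55.8114; b·c/n = 143·70/631 = 15.8637
Stratum 2 (Smokers): n = 596; a·d/n = 307·102/596 = 52.5403; b·c/n = 110·77/596 = 14.2114
OR_MH = (55.8114 + 52.5403) / (15.8637 + 14.2114) = 108.3517 / 30.0751 = 3.60270

3.60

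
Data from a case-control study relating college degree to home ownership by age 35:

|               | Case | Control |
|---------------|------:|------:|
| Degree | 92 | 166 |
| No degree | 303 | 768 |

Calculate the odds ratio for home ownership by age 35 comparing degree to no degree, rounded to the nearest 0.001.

1.405

Cells: a = 92, b = 166, c = 303, d = 768.
OR = (a·d)/(b·c) = (92 × 768) / (166 × 303) = 70656 / 50298 = 1.40475
The odds of home ownership by age 35 are about 1.40 times as high in the degree group.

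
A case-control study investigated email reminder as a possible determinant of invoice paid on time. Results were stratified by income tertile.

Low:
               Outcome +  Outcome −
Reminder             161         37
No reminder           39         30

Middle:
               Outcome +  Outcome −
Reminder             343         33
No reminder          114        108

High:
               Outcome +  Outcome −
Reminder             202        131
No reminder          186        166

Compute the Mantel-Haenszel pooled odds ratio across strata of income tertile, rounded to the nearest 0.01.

2.73

OR_MH = Σ(aᵢdᵢ/nᵢ) / Σ(bᵢcᵢ/nᵢ), where nᵢ is the stratum total.
Stratum 1 (Low): n = 267; a·d/n = 161·30/267 = 18.0899; b·c/n = 37·39/267 = 5.4045
Stratum 2 (Middle): n = 598; a·d/n = 343·108/598 = 61.9465; b·c/n = 33·114/598 = 6.2910
Stratum 3 (High): n = 685; a·d/n = 202·166/685 = 48.9518; b·c/n = 131·186/685 = 35.5708
OR_MH = (18.0899 + 61.9465 + 48.9518) / (5.4045 + 6.2910 + 35.5708) = 128.9882 / 47.2663 = 2.72897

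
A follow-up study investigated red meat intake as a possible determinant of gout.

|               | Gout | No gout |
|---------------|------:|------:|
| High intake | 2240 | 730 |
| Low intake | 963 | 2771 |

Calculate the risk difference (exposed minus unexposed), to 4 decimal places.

0.4963

Cells: a = 2240, b = 730, c = 963, d = 2771.
Risk in exposed = 2240/2970 = 0.754209; risk in unexposed = 963/3734 = 0.257900.
Risk difference = 0.754209 − 0.257900 = 0.496308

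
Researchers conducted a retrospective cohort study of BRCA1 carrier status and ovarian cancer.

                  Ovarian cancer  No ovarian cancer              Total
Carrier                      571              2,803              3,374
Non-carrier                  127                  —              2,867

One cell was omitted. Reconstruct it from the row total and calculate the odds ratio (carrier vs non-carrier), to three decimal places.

The missing cell is in the unexposed row: 2867 − 127 = 2740.
So a = 571, b = 2803, c = 127, d = 2740.
OR = (a·d)/(b·c) = (571 × 2740) / (2803 × 127) = 1564540 / 355981 = 4.39501

4.395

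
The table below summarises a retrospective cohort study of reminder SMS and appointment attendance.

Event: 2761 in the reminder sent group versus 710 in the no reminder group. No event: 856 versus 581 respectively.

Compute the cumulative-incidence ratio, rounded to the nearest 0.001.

From the description: a = 2761, b = 856, c = 710, d = 581.
Risk in exposed = 2761/3617 = 0.76334; risk in unexposed = 710/1291 = 0.54996.
RR = 0.76334 / 0.54996 = 1.38799
The risk among the exposed is 1.39 times that among the unexposed.

1.388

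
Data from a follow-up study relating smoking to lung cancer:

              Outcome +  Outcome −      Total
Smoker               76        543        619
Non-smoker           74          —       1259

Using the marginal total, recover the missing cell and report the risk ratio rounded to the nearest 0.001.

The missing cell is in the unexposed row: 1259 − 74 = 1185.
So a = 76, b = 543, c = 74, d = 1185.
RR = [a/(a+b)] / [c/(c+d)] = (76/619) / (74/1259) = 0.12278/0.05878 = 2.08890

2.089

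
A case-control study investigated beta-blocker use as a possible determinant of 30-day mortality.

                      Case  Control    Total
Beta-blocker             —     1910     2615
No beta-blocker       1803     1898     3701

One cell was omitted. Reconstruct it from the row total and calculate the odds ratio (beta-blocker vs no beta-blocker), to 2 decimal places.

0.39

The missing cell is in the exposed row: 2615 − 1910 = 705.
So a = 705, b = 1910, c = 1803, d = 1898.
OR = (a·d)/(b·c) = (705 × 1898) / (1910 × 1803) = 1338090 / 3443730 = 0.38856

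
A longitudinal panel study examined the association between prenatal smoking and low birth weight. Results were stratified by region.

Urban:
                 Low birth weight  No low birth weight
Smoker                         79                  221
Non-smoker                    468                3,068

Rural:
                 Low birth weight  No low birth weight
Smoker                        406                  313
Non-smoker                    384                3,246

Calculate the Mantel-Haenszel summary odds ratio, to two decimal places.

6.71

OR_MH = Σ(aᵢdᵢ/nᵢ) / Σ(bᵢcᵢ/nᵢ), where nᵢ is the stratum total.
Stratum 1 (Urban): n = 3836; a·d/n = 79·3068/3836 = 63.1835; b·c/n = 221·468/3836 = 26.9625
Stratum 2 (Rural): n = 4349; a·d/n = 406·3246/4349 = 303.0297; b·c/n = 313·384/4349 = 27.6367
OR_MH = (63.1835 + 303.0297) / (26.9625 + 27.6367) = 366.2132 / 54.5992 = 6.70730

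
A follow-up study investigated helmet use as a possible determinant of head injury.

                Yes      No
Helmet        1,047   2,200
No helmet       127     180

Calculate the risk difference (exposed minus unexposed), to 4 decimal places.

Cells: a = 1047, b = 2200, c = 127, d = 180.
Risk in exposed = 1047/3247 = 0.322451; risk in unexposed = 127/307 = 0.413681.
Risk difference = 0.322451 − 0.413681 = -0.091229

-0.0912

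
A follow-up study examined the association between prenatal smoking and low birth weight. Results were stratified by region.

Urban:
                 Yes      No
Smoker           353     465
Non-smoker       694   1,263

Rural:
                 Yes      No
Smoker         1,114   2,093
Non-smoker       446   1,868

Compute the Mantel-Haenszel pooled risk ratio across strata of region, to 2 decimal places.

RR_MH = Σ(aᵢ·n₀ᵢ/nᵢ) / Σ(cᵢ·n₁ᵢ/nᵢ), with n₁ᵢ = aᵢ+bᵢ (exposed), n₀ᵢ = cᵢ+dᵢ (unexposed), nᵢ = n₁ᵢ+n₀ᵢ.
Stratum 1 (Urban): n₁ = 818, n₀ = 1957, n = 2775; a·n₀/n = 353·1957/2775 = 248.9445; c·n₁/n = 694·818/2775 = 204.5737
Stratum 2 (Rural): n₁ = 3207, n₀ = 2314, n = 5521; a·n₀/n = 1114·2314/5521 = 466.9074; c·n₁/n = 446·3207/5521 = 259.0694
RR_MH = (248.9445 + 466.9074) / (204.5737 + 259.0694) = 715.8519 / 463.6431 = 1.54397

1.54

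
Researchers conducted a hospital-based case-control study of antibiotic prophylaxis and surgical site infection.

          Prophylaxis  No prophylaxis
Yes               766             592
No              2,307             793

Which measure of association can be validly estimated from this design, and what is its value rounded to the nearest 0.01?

Reading the table with exposure as columns: a = 766 (Prophylaxis, case), b = 2307 (Prophylaxis, non-case), c = 592 (No prophylaxis, case), d = 793.
This is a hospital-based case-control study: participants were sampled on outcome status, so risks in the source population cannot be estimated directly — relative risk is not valid here. The odds ratio is the appropriate measure.
OR = (a·d)/(b·c) = (766 × 793) / (2307 × 592) = 607438 / 1365744 = 0.44477

0.44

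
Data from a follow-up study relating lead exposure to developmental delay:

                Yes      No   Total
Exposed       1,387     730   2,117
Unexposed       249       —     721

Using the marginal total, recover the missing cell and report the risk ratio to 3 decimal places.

The missing cell is in the unexposed row: 721 − 249 = 472.
So a = 1387, b = 730, c = 249, d = 472.
RR = [a/(a+b)] / [c/(c+d)] = (1387/2117) / (249/721) = 0.65517/0.34535 = 1.89711

1.897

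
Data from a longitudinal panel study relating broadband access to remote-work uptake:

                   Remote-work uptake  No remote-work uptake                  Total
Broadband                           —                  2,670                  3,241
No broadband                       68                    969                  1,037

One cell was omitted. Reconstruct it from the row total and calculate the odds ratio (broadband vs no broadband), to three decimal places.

3.047

The missing cell is in the exposed row: 3241 − 2670 = 571.
So a = 571, b = 2670, c = 68, d = 969.
OR = (a·d)/(b·c) = (571 × 969) / (2670 × 68) = 553299 / 181560 = 3.04747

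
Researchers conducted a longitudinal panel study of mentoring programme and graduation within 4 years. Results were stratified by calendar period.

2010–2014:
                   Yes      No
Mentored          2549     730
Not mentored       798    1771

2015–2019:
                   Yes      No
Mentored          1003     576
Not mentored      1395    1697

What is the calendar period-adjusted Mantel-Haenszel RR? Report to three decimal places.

1.941

RR_MH = Σ(aᵢ·n₀ᵢ/nᵢ) / Σ(cᵢ·n₁ᵢ/nᵢ), with n₁ᵢ = aᵢ+bᵢ (exposed), n₀ᵢ = cᵢ+dᵢ (unexposed), nᵢ = n₁ᵢ+n₀ᵢ.
Stratum 1 (2010–2014): n₁ = 3279, n₀ = 2569, n = 5848; a·n₀/n = 2549·2569/5848 = 1119.7642; c·n₁/n = 798·3279/5848 = 447.4422
Stratum 2 (2015–2019): n₁ = 1579, n₀ = 3092, n = 4671; a·n₀/n = 1003·3092/4671 = 663.9426; c·n₁/n = 1395·1579/4671 = 471.5703
RR_MH = (1119.7642 + 663.9426) / (447.4422 + 471.5703) = 1783.7068 / 919.0125 = 1.94089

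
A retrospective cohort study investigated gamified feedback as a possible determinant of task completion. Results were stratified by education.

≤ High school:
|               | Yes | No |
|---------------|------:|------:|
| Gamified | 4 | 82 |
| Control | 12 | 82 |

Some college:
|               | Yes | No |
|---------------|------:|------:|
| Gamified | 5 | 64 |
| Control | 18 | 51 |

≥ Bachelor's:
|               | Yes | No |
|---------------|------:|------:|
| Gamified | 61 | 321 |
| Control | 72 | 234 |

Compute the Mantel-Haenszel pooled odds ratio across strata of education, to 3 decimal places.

0.515

OR_MH = Σ(aᵢdᵢ/nᵢ) / Σ(bᵢcᵢ/nᵢ), where nᵢ is the stratum total.
Stratum 1 (≤ High school): n = 180; a·d/n = 4·82/180 = 1.8222; b·c/n = 82·12/180 = 5.4667
Stratum 2 (Some college): n = 138; a·d/n = 5·51/138 = 1.8478; b·c/n = 64·18/138 = 8.3478
Stratum 3 (≥ Bachelor's): n = 688; a·d/n = 61·234/688 = 20.7471; b·c/n = 321·72/688 = 33.5930
OR_MH = (1.8222 + 1.8478 + 20.7471) / (5.4667 + 8.3478 + 33.5930) = 24.4171 / 47.4075 = 0.51505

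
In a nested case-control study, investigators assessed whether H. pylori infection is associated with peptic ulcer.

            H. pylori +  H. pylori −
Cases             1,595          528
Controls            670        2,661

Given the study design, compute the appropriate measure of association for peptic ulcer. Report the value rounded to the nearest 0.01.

Reading the table with exposure as columns: a = 1595 (H. pylori +, case), b = 670 (H. pylori +, non-case), c = 528 (H. pylori −, case), d = 2661.
This is a nested case-control study: participants were sampled on outcome status, so risks in the source population cannot be estimated directly — relative risk is not valid here. The odds ratio is the appropriate measure.
OR = (a·d)/(b·c) = (1595 × 2661) / (670 × 528) = 4244295 / 353760 = 11.99767

12.00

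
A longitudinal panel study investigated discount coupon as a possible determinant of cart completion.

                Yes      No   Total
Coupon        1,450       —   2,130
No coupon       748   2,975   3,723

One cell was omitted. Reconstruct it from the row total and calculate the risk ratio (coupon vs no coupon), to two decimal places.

3.39

The missing cell is in the exposed row: 2130 − 1450 = 680.
So a = 1450, b = 680, c = 748, d = 2975.
RR = [a/(a+b)] / [c/(c+d)] = (1450/2130) / (748/3723) = 0.68075/0.20091 = 3.38828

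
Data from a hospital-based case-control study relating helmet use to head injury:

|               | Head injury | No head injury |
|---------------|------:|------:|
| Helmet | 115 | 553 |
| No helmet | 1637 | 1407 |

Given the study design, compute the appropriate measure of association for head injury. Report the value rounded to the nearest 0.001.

Cells: a = 115, b = 553, c = 1637, d = 1407.
This is a hospital-based case-control study: participants were sampled on outcome status, so risks in the source population cannot be estimated directly — relative risk is not valid here. The odds ratio is the appropriate measure.
OR = (a·d)/(b·c) = (115 × 1407) / (553 × 1637) = 161805 / 905261 = 0.17874

0.179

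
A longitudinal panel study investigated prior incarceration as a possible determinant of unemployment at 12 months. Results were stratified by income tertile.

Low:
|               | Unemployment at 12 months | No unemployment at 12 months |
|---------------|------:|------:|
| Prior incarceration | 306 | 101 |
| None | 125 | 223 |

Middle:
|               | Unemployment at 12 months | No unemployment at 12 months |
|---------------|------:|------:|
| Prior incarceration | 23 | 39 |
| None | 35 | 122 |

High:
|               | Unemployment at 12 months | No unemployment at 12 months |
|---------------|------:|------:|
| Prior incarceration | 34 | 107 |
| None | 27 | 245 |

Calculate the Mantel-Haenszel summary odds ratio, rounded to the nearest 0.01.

4.12

OR_MH = Σ(aᵢdᵢ/nᵢ) / Σ(bᵢcᵢ/nᵢ), where nᵢ is the stratum total.
Stratum 1 (Low): n = 755; a·d/n = 306·223/755 = 90.3815; b·c/n = 101·125/755 = 16.7219
Stratum 2 (Middle): n = 219; a·d/n = 23·122/219 = 12.8128; b·c/n = 39·35/219 = 6.2329
Stratum 3 (High): n = 413; a·d/n = 34·245/413 = 20.1695; b·c/n = 107·27/413 = 6.9952
OR_MH = (90.3815 + 12.8128 + 20.1695) / (16.7219 + 6.2329 + 6.9952) = 123.3637 / 29.9499 = 4.11900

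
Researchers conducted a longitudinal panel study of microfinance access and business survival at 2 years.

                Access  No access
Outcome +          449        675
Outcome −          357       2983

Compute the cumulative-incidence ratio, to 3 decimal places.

3.019

Reading the table with exposure as columns: a = 449 (Access, case), b = 357 (Access, non-case), c = 675 (No access, case), d = 2983.
Risk in exposed = 449/806 = 0.55707; risk in unexposed = 675/3658 = 0.18453.
RR = 0.55707 / 0.18453 = 3.01892
The risk among the exposed is 3.02 times that among the unexposed.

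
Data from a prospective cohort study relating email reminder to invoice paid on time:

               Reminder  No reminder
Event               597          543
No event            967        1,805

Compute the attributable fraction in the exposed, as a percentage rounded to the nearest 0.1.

Reading the table with exposure as columns: a = 597 (Reminder, case), b = 967 (Reminder, non-case), c = 543 (No reminder, case), d = 1805.
Risk in exposed = 597/1564 = 0.38171; risk in unexposed = 543/2348 = 0.23126.
RR = 0.38171/0.23126 = 1.65058
AR% = (RR − 1)/RR × 100 = (1.65058 − 1)/1.65058 × 100 = 39.4151%

39.4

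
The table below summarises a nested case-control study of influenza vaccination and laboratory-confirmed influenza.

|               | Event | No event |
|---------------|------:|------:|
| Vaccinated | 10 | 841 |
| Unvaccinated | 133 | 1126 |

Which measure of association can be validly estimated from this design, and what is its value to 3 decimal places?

0.101

Cells: a = 10, b = 841, c = 133, d = 1126.
This is a nested case-control study: participants were sampled on outcome status, so risks in the source population cannot be estimated directly — relative risk is not valid here. The odds ratio is the appropriate measure.
OR = (a·d)/(b·c) = (10 × 1126) / (841 × 133) = 11260 / 111853 = 0.10067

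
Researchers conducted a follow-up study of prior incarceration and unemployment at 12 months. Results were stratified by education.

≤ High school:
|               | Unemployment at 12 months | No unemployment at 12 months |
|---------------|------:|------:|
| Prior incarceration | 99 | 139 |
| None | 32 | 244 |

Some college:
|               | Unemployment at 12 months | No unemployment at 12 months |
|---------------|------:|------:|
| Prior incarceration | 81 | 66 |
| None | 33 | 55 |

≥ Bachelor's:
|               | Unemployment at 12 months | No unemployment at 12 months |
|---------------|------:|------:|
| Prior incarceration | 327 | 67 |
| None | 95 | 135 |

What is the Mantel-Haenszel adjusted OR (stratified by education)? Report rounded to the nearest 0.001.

OR_MH = Σ(aᵢdᵢ/nᵢ) / Σ(bᵢcᵢ/nᵢ), where nᵢ is the stratum total.
Stratum 1 (≤ High school): n = 514; a·d/n = 99·244/514 = 46.9961; b·c/n = 139·32/514 = 8.6537
Stratum 2 (Some college): n = 235; a·d/n = 81·55/235 = 18.9574; b·c/n = 66·33/235 = 9.2681
Stratum 3 (≥ Bachelor's): n = 624; a·d/n = 327·135/624 = 70.7452; b·c/n = 67·95/624 = 10.2003
OR_MH = (46.9961 + 18.9574 + 70.7452) / (8.6537 + 9.2681 + 10.2003) = 136.6987 / 28.1221 = 4.86090

4.861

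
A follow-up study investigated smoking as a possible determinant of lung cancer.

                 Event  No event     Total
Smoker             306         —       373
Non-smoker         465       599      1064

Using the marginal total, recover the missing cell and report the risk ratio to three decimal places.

1.877

The missing cell is in the exposed row: 373 − 306 = 67.
So a = 306, b = 67, c = 465, d = 599.
RR = [a/(a+b)] / [c/(c+d)] = (306/373) / (465/1064) = 0.82038/0.43703 = 1.87716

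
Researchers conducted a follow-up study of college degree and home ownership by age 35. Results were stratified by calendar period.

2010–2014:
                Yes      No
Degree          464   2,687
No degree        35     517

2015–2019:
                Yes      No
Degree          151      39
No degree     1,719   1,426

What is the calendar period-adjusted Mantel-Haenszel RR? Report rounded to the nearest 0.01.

RR_MH = Σ(aᵢ·n₀ᵢ/nᵢ) / Σ(cᵢ·n₁ᵢ/nᵢ), with n₁ᵢ = aᵢ+bᵢ (exposed), n₀ᵢ = cᵢ+dᵢ (unexposed), nᵢ = n₁ᵢ+n₀ᵢ.
Stratum 1 (2010–2014): n₁ = 3151, n₀ = 552, n = 3703; a·n₀/n = 464·552/3703 = 69.1677; c·n₁/n = 35·3151/3703 = 29.7826
Stratum 2 (2015–2019): n₁ = 190, n₀ = 3145, n = 3335; a·n₀/n = 151·3145/3335 = 142.3973; c·n₁/n = 1719·190/3335 = 97.9340
RR_MH = (69.1677 + 142.3973) / (29.7826 + 97.9340) = 211.5650 / 127.7166 = 1.65652

1.66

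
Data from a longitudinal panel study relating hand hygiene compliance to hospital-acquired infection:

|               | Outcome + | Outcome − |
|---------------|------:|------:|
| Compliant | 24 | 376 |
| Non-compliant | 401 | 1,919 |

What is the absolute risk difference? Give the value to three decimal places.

Cells: a = 24, b = 376, c = 401, d = 1919.
Risk in exposed = 24/400 = 0.060000; risk in unexposed = 401/2320 = 0.172845.
Risk difference = 0.060000 − 0.172845 = -0.112845

-0.113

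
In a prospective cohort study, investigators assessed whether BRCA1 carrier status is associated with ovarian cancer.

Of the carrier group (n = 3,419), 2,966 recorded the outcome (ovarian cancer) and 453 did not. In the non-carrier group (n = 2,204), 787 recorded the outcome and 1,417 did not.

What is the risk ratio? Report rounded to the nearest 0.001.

From the description: a = 2966, b = 453, c = 787, d = 1417.
Risk in exposed = 2966/3419 = 0.86751; risk in unexposed = 787/2204 = 0.35708.
RR = 0.86751 / 0.35708 = 2.42946
The risk among the exposed is 2.43 times that among the unexposed.

2.429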